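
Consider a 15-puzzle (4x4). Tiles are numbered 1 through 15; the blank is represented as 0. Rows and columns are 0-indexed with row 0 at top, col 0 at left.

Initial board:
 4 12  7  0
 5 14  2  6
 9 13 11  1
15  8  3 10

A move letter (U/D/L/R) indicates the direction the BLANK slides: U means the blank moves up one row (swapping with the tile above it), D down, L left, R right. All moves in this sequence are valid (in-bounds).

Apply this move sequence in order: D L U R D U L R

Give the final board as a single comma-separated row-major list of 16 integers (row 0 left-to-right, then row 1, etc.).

After move 1 (D):
 4 12  7  6
 5 14  2  0
 9 13 11  1
15  8  3 10

After move 2 (L):
 4 12  7  6
 5 14  0  2
 9 13 11  1
15  8  3 10

After move 3 (U):
 4 12  0  6
 5 14  7  2
 9 13 11  1
15  8  3 10

After move 4 (R):
 4 12  6  0
 5 14  7  2
 9 13 11  1
15  8  3 10

After move 5 (D):
 4 12  6  2
 5 14  7  0
 9 13 11  1
15  8  3 10

After move 6 (U):
 4 12  6  0
 5 14  7  2
 9 13 11  1
15  8  3 10

After move 7 (L):
 4 12  0  6
 5 14  7  2
 9 13 11  1
15  8  3 10

After move 8 (R):
 4 12  6  0
 5 14  7  2
 9 13 11  1
15  8  3 10

Answer: 4, 12, 6, 0, 5, 14, 7, 2, 9, 13, 11, 1, 15, 8, 3, 10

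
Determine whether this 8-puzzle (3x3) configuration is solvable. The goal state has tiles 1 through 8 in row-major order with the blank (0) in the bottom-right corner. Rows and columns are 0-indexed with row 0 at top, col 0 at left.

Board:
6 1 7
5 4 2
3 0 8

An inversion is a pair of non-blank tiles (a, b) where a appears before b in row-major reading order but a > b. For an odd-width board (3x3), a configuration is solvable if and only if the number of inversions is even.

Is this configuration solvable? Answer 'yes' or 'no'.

Inversions (pairs i<j in row-major order where tile[i] > tile[j] > 0): 14
14 is even, so the puzzle is solvable.

Answer: yes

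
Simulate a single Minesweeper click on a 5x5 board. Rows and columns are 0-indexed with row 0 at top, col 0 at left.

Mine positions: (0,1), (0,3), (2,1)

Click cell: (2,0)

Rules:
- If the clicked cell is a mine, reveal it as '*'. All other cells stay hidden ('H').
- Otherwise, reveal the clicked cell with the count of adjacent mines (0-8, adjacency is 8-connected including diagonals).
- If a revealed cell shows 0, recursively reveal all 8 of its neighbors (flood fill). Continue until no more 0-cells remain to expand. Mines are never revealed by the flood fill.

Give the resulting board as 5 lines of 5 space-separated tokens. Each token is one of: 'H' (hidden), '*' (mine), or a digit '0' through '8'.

H H H H H
H H H H H
1 H H H H
H H H H H
H H H H H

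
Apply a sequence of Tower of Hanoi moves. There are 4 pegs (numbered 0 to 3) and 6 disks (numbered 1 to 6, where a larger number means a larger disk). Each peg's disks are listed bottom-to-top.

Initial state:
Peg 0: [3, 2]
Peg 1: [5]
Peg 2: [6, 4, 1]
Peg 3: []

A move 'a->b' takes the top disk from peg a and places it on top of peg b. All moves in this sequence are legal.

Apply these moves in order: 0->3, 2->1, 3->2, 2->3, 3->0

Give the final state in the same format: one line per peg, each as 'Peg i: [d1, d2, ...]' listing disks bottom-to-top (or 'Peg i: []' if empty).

After move 1 (0->3):
Peg 0: [3]
Peg 1: [5]
Peg 2: [6, 4, 1]
Peg 3: [2]

After move 2 (2->1):
Peg 0: [3]
Peg 1: [5, 1]
Peg 2: [6, 4]
Peg 3: [2]

After move 3 (3->2):
Peg 0: [3]
Peg 1: [5, 1]
Peg 2: [6, 4, 2]
Peg 3: []

After move 4 (2->3):
Peg 0: [3]
Peg 1: [5, 1]
Peg 2: [6, 4]
Peg 3: [2]

After move 5 (3->0):
Peg 0: [3, 2]
Peg 1: [5, 1]
Peg 2: [6, 4]
Peg 3: []

Answer: Peg 0: [3, 2]
Peg 1: [5, 1]
Peg 2: [6, 4]
Peg 3: []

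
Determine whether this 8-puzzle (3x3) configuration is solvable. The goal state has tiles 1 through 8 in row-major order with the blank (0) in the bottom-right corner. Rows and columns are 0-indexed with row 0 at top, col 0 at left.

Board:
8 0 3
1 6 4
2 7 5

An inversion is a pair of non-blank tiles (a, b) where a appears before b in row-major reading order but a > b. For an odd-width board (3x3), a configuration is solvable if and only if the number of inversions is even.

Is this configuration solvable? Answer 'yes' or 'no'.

Answer: yes

Derivation:
Inversions (pairs i<j in row-major order where tile[i] > tile[j] > 0): 14
14 is even, so the puzzle is solvable.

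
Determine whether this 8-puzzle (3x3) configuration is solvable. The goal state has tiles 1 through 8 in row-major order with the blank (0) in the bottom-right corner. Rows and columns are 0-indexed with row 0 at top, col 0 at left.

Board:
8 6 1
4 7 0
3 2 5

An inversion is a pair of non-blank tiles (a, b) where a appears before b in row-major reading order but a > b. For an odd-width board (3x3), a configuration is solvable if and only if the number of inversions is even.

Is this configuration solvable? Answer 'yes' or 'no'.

Answer: yes

Derivation:
Inversions (pairs i<j in row-major order where tile[i] > tile[j] > 0): 18
18 is even, so the puzzle is solvable.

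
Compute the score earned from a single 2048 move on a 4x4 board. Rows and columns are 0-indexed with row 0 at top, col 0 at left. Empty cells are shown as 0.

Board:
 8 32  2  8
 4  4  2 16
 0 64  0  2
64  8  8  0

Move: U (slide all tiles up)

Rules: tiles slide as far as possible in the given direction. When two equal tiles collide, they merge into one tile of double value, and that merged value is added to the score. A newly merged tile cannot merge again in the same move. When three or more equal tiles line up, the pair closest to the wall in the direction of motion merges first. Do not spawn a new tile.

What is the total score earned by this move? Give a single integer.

Slide up:
col 0: [8, 4, 0, 64] -> [8, 4, 64, 0]  score +0 (running 0)
col 1: [32, 4, 64, 8] -> [32, 4, 64, 8]  score +0 (running 0)
col 2: [2, 2, 0, 8] -> [4, 8, 0, 0]  score +4 (running 4)
col 3: [8, 16, 2, 0] -> [8, 16, 2, 0]  score +0 (running 4)
Board after move:
 8 32  4  8
 4  4  8 16
64 64  0  2
 0  8  0  0

Answer: 4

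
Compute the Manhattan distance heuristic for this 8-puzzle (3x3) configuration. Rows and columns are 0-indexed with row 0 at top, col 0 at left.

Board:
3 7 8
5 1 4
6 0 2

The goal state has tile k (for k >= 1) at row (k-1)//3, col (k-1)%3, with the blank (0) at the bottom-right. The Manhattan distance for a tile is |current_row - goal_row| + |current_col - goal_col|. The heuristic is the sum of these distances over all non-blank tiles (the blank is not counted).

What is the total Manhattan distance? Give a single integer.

Answer: 19

Derivation:
Tile 3: at (0,0), goal (0,2), distance |0-0|+|0-2| = 2
Tile 7: at (0,1), goal (2,0), distance |0-2|+|1-0| = 3
Tile 8: at (0,2), goal (2,1), distance |0-2|+|2-1| = 3
Tile 5: at (1,0), goal (1,1), distance |1-1|+|0-1| = 1
Tile 1: at (1,1), goal (0,0), distance |1-0|+|1-0| = 2
Tile 4: at (1,2), goal (1,0), distance |1-1|+|2-0| = 2
Tile 6: at (2,0), goal (1,2), distance |2-1|+|0-2| = 3
Tile 2: at (2,2), goal (0,1), distance |2-0|+|2-1| = 3
Sum: 2 + 3 + 3 + 1 + 2 + 2 + 3 + 3 = 19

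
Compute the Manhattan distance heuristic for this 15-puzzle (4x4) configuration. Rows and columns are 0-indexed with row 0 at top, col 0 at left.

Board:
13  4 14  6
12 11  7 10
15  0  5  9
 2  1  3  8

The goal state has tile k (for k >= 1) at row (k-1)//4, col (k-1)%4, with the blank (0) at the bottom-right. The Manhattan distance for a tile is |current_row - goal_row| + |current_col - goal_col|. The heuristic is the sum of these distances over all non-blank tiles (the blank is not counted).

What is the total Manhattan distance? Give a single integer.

Tile 13: at (0,0), goal (3,0), distance |0-3|+|0-0| = 3
Tile 4: at (0,1), goal (0,3), distance |0-0|+|1-3| = 2
Tile 14: at (0,2), goal (3,1), distance |0-3|+|2-1| = 4
Tile 6: at (0,3), goal (1,1), distance |0-1|+|3-1| = 3
Tile 12: at (1,0), goal (2,3), distance |1-2|+|0-3| = 4
Tile 11: at (1,1), goal (2,2), distance |1-2|+|1-2| = 2
Tile 7: at (1,2), goal (1,2), distance |1-1|+|2-2| = 0
Tile 10: at (1,3), goal (2,1), distance |1-2|+|3-1| = 3
Tile 15: at (2,0), goal (3,2), distance |2-3|+|0-2| = 3
Tile 5: at (2,2), goal (1,0), distance |2-1|+|2-0| = 3
Tile 9: at (2,3), goal (2,0), distance |2-2|+|3-0| = 3
Tile 2: at (3,0), goal (0,1), distance |3-0|+|0-1| = 4
Tile 1: at (3,1), goal (0,0), distance |3-0|+|1-0| = 4
Tile 3: at (3,2), goal (0,2), distance |3-0|+|2-2| = 3
Tile 8: at (3,3), goal (1,3), distance |3-1|+|3-3| = 2
Sum: 3 + 2 + 4 + 3 + 4 + 2 + 0 + 3 + 3 + 3 + 3 + 4 + 4 + 3 + 2 = 43

Answer: 43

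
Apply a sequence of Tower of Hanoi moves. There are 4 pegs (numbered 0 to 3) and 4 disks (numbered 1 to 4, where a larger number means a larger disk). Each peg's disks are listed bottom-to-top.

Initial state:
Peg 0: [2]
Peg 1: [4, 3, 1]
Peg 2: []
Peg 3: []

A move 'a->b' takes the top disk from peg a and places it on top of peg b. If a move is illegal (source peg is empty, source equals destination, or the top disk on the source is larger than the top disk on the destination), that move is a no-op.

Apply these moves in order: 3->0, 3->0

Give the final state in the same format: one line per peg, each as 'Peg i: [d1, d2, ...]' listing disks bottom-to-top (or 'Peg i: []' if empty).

Answer: Peg 0: [2]
Peg 1: [4, 3, 1]
Peg 2: []
Peg 3: []

Derivation:
After move 1 (3->0):
Peg 0: [2]
Peg 1: [4, 3, 1]
Peg 2: []
Peg 3: []

After move 2 (3->0):
Peg 0: [2]
Peg 1: [4, 3, 1]
Peg 2: []
Peg 3: []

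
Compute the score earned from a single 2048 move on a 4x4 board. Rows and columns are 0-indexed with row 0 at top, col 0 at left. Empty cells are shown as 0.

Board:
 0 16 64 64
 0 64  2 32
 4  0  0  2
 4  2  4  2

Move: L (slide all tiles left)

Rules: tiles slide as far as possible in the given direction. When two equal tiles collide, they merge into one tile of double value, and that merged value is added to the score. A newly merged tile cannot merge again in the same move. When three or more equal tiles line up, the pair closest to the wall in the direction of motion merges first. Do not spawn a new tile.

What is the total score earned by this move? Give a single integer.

Slide left:
row 0: [0, 16, 64, 64] -> [16, 128, 0, 0]  score +128 (running 128)
row 1: [0, 64, 2, 32] -> [64, 2, 32, 0]  score +0 (running 128)
row 2: [4, 0, 0, 2] -> [4, 2, 0, 0]  score +0 (running 128)
row 3: [4, 2, 4, 2] -> [4, 2, 4, 2]  score +0 (running 128)
Board after move:
 16 128   0   0
 64   2  32   0
  4   2   0   0
  4   2   4   2

Answer: 128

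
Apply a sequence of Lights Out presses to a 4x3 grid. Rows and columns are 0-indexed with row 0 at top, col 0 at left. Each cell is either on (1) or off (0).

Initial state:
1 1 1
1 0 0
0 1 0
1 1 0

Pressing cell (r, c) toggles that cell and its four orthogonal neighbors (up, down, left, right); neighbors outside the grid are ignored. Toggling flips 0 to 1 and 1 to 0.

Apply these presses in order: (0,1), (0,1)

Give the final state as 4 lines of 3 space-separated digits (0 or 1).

After press 1 at (0,1):
0 0 0
1 1 0
0 1 0
1 1 0

After press 2 at (0,1):
1 1 1
1 0 0
0 1 0
1 1 0

Answer: 1 1 1
1 0 0
0 1 0
1 1 0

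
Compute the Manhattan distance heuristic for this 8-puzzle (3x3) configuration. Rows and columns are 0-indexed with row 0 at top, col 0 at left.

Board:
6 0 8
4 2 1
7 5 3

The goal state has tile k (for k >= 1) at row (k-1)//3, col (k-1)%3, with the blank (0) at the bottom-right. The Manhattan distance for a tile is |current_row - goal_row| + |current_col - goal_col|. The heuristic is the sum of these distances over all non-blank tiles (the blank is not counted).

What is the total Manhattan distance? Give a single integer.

Answer: 13

Derivation:
Tile 6: at (0,0), goal (1,2), distance |0-1|+|0-2| = 3
Tile 8: at (0,2), goal (2,1), distance |0-2|+|2-1| = 3
Tile 4: at (1,0), goal (1,0), distance |1-1|+|0-0| = 0
Tile 2: at (1,1), goal (0,1), distance |1-0|+|1-1| = 1
Tile 1: at (1,2), goal (0,0), distance |1-0|+|2-0| = 3
Tile 7: at (2,0), goal (2,0), distance |2-2|+|0-0| = 0
Tile 5: at (2,1), goal (1,1), distance |2-1|+|1-1| = 1
Tile 3: at (2,2), goal (0,2), distance |2-0|+|2-2| = 2
Sum: 3 + 3 + 0 + 1 + 3 + 0 + 1 + 2 = 13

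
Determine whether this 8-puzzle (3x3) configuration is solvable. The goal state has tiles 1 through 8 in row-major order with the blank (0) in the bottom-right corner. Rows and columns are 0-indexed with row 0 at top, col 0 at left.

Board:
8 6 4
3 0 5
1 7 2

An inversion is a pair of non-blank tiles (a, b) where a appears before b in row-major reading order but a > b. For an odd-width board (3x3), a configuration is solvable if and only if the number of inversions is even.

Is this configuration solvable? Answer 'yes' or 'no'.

Inversions (pairs i<j in row-major order where tile[i] > tile[j] > 0): 20
20 is even, so the puzzle is solvable.

Answer: yes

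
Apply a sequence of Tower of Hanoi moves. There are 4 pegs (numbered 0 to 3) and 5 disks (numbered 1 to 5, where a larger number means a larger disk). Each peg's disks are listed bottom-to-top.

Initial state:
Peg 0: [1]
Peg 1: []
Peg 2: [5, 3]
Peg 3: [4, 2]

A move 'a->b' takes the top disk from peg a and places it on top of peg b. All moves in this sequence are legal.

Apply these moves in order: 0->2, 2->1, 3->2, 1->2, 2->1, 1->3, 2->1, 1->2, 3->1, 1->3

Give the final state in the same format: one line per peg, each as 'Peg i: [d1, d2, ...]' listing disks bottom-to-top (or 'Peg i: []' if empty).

After move 1 (0->2):
Peg 0: []
Peg 1: []
Peg 2: [5, 3, 1]
Peg 3: [4, 2]

After move 2 (2->1):
Peg 0: []
Peg 1: [1]
Peg 2: [5, 3]
Peg 3: [4, 2]

After move 3 (3->2):
Peg 0: []
Peg 1: [1]
Peg 2: [5, 3, 2]
Peg 3: [4]

After move 4 (1->2):
Peg 0: []
Peg 1: []
Peg 2: [5, 3, 2, 1]
Peg 3: [4]

After move 5 (2->1):
Peg 0: []
Peg 1: [1]
Peg 2: [5, 3, 2]
Peg 3: [4]

After move 6 (1->3):
Peg 0: []
Peg 1: []
Peg 2: [5, 3, 2]
Peg 3: [4, 1]

After move 7 (2->1):
Peg 0: []
Peg 1: [2]
Peg 2: [5, 3]
Peg 3: [4, 1]

After move 8 (1->2):
Peg 0: []
Peg 1: []
Peg 2: [5, 3, 2]
Peg 3: [4, 1]

After move 9 (3->1):
Peg 0: []
Peg 1: [1]
Peg 2: [5, 3, 2]
Peg 3: [4]

After move 10 (1->3):
Peg 0: []
Peg 1: []
Peg 2: [5, 3, 2]
Peg 3: [4, 1]

Answer: Peg 0: []
Peg 1: []
Peg 2: [5, 3, 2]
Peg 3: [4, 1]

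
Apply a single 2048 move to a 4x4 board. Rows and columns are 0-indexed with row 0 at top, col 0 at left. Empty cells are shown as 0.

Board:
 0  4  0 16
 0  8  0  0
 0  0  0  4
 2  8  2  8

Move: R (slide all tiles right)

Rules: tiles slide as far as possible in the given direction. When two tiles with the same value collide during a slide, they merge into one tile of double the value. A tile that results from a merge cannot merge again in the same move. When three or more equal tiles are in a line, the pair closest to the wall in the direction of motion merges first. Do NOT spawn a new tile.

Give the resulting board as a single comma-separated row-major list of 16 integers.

Slide right:
row 0: [0, 4, 0, 16] -> [0, 0, 4, 16]
row 1: [0, 8, 0, 0] -> [0, 0, 0, 8]
row 2: [0, 0, 0, 4] -> [0, 0, 0, 4]
row 3: [2, 8, 2, 8] -> [2, 8, 2, 8]

Answer: 0, 0, 4, 16, 0, 0, 0, 8, 0, 0, 0, 4, 2, 8, 2, 8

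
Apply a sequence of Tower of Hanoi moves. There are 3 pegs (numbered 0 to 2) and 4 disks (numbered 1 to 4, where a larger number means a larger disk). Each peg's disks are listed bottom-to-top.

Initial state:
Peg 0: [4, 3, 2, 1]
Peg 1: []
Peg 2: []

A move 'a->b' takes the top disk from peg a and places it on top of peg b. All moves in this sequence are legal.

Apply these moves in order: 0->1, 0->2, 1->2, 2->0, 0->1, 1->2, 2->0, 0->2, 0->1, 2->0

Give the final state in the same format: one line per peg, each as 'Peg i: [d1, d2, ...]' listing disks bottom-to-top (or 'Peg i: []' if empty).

Answer: Peg 0: [4, 1]
Peg 1: [3]
Peg 2: [2]

Derivation:
After move 1 (0->1):
Peg 0: [4, 3, 2]
Peg 1: [1]
Peg 2: []

After move 2 (0->2):
Peg 0: [4, 3]
Peg 1: [1]
Peg 2: [2]

After move 3 (1->2):
Peg 0: [4, 3]
Peg 1: []
Peg 2: [2, 1]

After move 4 (2->0):
Peg 0: [4, 3, 1]
Peg 1: []
Peg 2: [2]

After move 5 (0->1):
Peg 0: [4, 3]
Peg 1: [1]
Peg 2: [2]

After move 6 (1->2):
Peg 0: [4, 3]
Peg 1: []
Peg 2: [2, 1]

After move 7 (2->0):
Peg 0: [4, 3, 1]
Peg 1: []
Peg 2: [2]

After move 8 (0->2):
Peg 0: [4, 3]
Peg 1: []
Peg 2: [2, 1]

After move 9 (0->1):
Peg 0: [4]
Peg 1: [3]
Peg 2: [2, 1]

After move 10 (2->0):
Peg 0: [4, 1]
Peg 1: [3]
Peg 2: [2]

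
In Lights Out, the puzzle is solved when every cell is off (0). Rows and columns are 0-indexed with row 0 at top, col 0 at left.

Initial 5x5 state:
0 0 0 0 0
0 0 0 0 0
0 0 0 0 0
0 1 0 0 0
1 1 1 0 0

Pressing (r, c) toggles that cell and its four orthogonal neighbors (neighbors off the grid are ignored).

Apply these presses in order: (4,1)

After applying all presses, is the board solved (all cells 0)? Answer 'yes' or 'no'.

After press 1 at (4,1):
0 0 0 0 0
0 0 0 0 0
0 0 0 0 0
0 0 0 0 0
0 0 0 0 0

Lights still on: 0

Answer: yes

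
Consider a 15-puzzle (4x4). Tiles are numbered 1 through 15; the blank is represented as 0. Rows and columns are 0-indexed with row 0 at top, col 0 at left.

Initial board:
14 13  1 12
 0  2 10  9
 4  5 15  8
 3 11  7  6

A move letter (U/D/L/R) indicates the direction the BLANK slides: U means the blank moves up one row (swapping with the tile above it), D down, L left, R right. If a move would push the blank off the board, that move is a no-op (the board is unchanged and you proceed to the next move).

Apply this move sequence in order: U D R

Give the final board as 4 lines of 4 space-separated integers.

After move 1 (U):
 0 13  1 12
14  2 10  9
 4  5 15  8
 3 11  7  6

After move 2 (D):
14 13  1 12
 0  2 10  9
 4  5 15  8
 3 11  7  6

After move 3 (R):
14 13  1 12
 2  0 10  9
 4  5 15  8
 3 11  7  6

Answer: 14 13  1 12
 2  0 10  9
 4  5 15  8
 3 11  7  6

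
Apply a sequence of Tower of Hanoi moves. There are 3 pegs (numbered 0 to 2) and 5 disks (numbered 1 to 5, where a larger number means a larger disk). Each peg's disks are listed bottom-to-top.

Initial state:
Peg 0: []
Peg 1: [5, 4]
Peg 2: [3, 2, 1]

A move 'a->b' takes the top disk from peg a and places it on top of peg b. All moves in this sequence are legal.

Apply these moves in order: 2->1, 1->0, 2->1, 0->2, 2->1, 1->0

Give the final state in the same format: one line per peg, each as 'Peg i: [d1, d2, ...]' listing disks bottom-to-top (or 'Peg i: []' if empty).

Answer: Peg 0: [1]
Peg 1: [5, 4, 2]
Peg 2: [3]

Derivation:
After move 1 (2->1):
Peg 0: []
Peg 1: [5, 4, 1]
Peg 2: [3, 2]

After move 2 (1->0):
Peg 0: [1]
Peg 1: [5, 4]
Peg 2: [3, 2]

After move 3 (2->1):
Peg 0: [1]
Peg 1: [5, 4, 2]
Peg 2: [3]

After move 4 (0->2):
Peg 0: []
Peg 1: [5, 4, 2]
Peg 2: [3, 1]

After move 5 (2->1):
Peg 0: []
Peg 1: [5, 4, 2, 1]
Peg 2: [3]

After move 6 (1->0):
Peg 0: [1]
Peg 1: [5, 4, 2]
Peg 2: [3]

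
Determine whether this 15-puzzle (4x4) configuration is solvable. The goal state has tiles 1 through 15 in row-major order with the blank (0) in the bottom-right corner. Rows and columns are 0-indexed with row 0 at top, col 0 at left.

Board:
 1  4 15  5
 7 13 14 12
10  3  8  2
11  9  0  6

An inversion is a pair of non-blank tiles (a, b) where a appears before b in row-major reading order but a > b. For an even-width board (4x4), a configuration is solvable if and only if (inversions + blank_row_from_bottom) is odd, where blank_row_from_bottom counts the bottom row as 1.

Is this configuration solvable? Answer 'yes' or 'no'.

Inversions: 53
Blank is in row 3 (0-indexed from top), which is row 1 counting from the bottom (bottom = 1).
53 + 1 = 54, which is even, so the puzzle is not solvable.

Answer: no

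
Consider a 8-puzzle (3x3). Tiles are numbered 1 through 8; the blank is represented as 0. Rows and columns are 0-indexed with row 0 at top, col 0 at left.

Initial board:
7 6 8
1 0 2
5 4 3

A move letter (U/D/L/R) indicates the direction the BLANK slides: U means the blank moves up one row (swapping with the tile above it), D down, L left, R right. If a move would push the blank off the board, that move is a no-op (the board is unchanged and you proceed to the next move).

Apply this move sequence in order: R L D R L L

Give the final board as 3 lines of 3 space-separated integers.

Answer: 7 6 8
1 4 2
0 5 3

Derivation:
After move 1 (R):
7 6 8
1 2 0
5 4 3

After move 2 (L):
7 6 8
1 0 2
5 4 3

After move 3 (D):
7 6 8
1 4 2
5 0 3

After move 4 (R):
7 6 8
1 4 2
5 3 0

After move 5 (L):
7 6 8
1 4 2
5 0 3

After move 6 (L):
7 6 8
1 4 2
0 5 3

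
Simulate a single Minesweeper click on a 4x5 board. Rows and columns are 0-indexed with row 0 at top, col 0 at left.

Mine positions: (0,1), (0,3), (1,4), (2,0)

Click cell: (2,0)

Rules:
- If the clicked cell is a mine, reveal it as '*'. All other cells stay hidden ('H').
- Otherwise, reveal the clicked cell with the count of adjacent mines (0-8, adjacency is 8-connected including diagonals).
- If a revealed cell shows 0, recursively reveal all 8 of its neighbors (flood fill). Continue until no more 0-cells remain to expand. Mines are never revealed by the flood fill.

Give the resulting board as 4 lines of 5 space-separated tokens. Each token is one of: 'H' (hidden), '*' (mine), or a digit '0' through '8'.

H H H H H
H H H H H
* H H H H
H H H H H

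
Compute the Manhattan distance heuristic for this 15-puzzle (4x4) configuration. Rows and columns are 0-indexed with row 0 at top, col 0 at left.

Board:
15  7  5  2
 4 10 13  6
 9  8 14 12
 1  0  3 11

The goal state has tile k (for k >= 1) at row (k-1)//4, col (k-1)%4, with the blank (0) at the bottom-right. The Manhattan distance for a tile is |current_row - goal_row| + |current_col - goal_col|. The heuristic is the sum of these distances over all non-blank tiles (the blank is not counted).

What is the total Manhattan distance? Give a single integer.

Tile 15: at (0,0), goal (3,2), distance |0-3|+|0-2| = 5
Tile 7: at (0,1), goal (1,2), distance |0-1|+|1-2| = 2
Tile 5: at (0,2), goal (1,0), distance |0-1|+|2-0| = 3
Tile 2: at (0,3), goal (0,1), distance |0-0|+|3-1| = 2
Tile 4: at (1,0), goal (0,3), distance |1-0|+|0-3| = 4
Tile 10: at (1,1), goal (2,1), distance |1-2|+|1-1| = 1
Tile 13: at (1,2), goal (3,0), distance |1-3|+|2-0| = 4
Tile 6: at (1,3), goal (1,1), distance |1-1|+|3-1| = 2
Tile 9: at (2,0), goal (2,0), distance |2-2|+|0-0| = 0
Tile 8: at (2,1), goal (1,3), distance |2-1|+|1-3| = 3
Tile 14: at (2,2), goal (3,1), distance |2-3|+|2-1| = 2
Tile 12: at (2,3), goal (2,3), distance |2-2|+|3-3| = 0
Tile 1: at (3,0), goal (0,0), distance |3-0|+|0-0| = 3
Tile 3: at (3,2), goal (0,2), distance |3-0|+|2-2| = 3
Tile 11: at (3,3), goal (2,2), distance |3-2|+|3-2| = 2
Sum: 5 + 2 + 3 + 2 + 4 + 1 + 4 + 2 + 0 + 3 + 2 + 0 + 3 + 3 + 2 = 36

Answer: 36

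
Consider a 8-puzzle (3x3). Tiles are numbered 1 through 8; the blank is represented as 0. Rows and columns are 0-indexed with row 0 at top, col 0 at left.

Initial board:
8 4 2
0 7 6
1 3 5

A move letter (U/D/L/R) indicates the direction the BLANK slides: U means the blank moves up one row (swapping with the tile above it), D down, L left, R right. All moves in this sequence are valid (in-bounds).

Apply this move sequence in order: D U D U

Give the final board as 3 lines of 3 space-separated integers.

Answer: 8 4 2
0 7 6
1 3 5

Derivation:
After move 1 (D):
8 4 2
1 7 6
0 3 5

After move 2 (U):
8 4 2
0 7 6
1 3 5

After move 3 (D):
8 4 2
1 7 6
0 3 5

After move 4 (U):
8 4 2
0 7 6
1 3 5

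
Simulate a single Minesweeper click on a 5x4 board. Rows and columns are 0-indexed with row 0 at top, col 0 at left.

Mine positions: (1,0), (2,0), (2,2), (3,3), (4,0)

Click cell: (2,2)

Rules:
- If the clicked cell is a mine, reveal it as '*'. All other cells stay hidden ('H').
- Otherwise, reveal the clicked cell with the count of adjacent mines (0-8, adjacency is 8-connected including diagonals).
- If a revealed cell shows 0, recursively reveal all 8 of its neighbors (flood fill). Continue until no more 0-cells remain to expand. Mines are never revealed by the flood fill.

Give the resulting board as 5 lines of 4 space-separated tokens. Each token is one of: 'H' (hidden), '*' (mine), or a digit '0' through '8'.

H H H H
H H H H
H H * H
H H H H
H H H H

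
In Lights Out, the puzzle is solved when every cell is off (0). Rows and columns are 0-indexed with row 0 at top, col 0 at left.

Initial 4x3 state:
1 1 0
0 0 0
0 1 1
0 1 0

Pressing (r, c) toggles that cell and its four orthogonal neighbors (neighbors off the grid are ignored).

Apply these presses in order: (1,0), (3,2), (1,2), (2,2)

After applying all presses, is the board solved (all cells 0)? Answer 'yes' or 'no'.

After press 1 at (1,0):
0 1 0
1 1 0
1 1 1
0 1 0

After press 2 at (3,2):
0 1 0
1 1 0
1 1 0
0 0 1

After press 3 at (1,2):
0 1 1
1 0 1
1 1 1
0 0 1

After press 4 at (2,2):
0 1 1
1 0 0
1 0 0
0 0 0

Lights still on: 4

Answer: no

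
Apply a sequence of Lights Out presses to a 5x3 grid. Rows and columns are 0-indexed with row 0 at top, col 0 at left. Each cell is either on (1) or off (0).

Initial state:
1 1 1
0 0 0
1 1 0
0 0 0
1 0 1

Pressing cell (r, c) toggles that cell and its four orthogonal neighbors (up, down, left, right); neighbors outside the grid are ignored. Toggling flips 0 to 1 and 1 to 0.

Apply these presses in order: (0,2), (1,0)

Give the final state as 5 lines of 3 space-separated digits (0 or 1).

After press 1 at (0,2):
1 0 0
0 0 1
1 1 0
0 0 0
1 0 1

After press 2 at (1,0):
0 0 0
1 1 1
0 1 0
0 0 0
1 0 1

Answer: 0 0 0
1 1 1
0 1 0
0 0 0
1 0 1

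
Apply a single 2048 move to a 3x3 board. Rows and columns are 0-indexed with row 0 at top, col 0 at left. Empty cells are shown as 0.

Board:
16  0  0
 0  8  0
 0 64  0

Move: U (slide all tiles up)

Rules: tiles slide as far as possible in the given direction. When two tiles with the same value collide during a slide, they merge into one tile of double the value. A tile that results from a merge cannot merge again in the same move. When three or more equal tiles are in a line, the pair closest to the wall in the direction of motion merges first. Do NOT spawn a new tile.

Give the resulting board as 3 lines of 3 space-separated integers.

Slide up:
col 0: [16, 0, 0] -> [16, 0, 0]
col 1: [0, 8, 64] -> [8, 64, 0]
col 2: [0, 0, 0] -> [0, 0, 0]

Answer: 16  8  0
 0 64  0
 0  0  0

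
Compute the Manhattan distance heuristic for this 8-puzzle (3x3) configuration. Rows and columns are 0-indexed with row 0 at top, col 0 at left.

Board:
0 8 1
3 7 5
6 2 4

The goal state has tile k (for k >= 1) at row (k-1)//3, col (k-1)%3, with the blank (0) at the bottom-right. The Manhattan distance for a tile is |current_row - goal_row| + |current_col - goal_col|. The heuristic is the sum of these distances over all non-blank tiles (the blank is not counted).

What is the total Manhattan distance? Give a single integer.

Tile 8: at (0,1), goal (2,1), distance |0-2|+|1-1| = 2
Tile 1: at (0,2), goal (0,0), distance |0-0|+|2-0| = 2
Tile 3: at (1,0), goal (0,2), distance |1-0|+|0-2| = 3
Tile 7: at (1,1), goal (2,0), distance |1-2|+|1-0| = 2
Tile 5: at (1,2), goal (1,1), distance |1-1|+|2-1| = 1
Tile 6: at (2,0), goal (1,2), distance |2-1|+|0-2| = 3
Tile 2: at (2,1), goal (0,1), distance |2-0|+|1-1| = 2
Tile 4: at (2,2), goal (1,0), distance |2-1|+|2-0| = 3
Sum: 2 + 2 + 3 + 2 + 1 + 3 + 2 + 3 = 18

Answer: 18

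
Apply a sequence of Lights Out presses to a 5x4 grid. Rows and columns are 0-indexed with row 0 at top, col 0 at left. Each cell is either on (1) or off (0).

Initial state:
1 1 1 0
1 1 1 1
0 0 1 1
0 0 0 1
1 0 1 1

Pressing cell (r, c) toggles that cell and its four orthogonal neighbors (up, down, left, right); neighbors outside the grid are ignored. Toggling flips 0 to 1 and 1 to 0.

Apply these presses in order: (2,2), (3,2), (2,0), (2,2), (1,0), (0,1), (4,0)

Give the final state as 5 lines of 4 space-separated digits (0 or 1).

Answer: 1 0 0 0
1 1 1 1
0 1 0 1
0 1 1 0
0 1 0 1

Derivation:
After press 1 at (2,2):
1 1 1 0
1 1 0 1
0 1 0 0
0 0 1 1
1 0 1 1

After press 2 at (3,2):
1 1 1 0
1 1 0 1
0 1 1 0
0 1 0 0
1 0 0 1

After press 3 at (2,0):
1 1 1 0
0 1 0 1
1 0 1 0
1 1 0 0
1 0 0 1

After press 4 at (2,2):
1 1 1 0
0 1 1 1
1 1 0 1
1 1 1 0
1 0 0 1

After press 5 at (1,0):
0 1 1 0
1 0 1 1
0 1 0 1
1 1 1 0
1 0 0 1

After press 6 at (0,1):
1 0 0 0
1 1 1 1
0 1 0 1
1 1 1 0
1 0 0 1

After press 7 at (4,0):
1 0 0 0
1 1 1 1
0 1 0 1
0 1 1 0
0 1 0 1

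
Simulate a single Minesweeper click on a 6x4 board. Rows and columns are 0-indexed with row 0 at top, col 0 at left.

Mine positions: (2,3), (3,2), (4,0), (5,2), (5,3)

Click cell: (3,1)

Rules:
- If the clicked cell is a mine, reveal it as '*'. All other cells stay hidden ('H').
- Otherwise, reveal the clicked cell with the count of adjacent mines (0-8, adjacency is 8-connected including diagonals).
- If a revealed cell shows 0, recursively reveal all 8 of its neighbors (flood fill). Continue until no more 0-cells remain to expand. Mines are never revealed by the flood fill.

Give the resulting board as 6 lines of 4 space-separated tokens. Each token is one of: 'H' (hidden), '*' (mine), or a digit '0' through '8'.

H H H H
H H H H
H H H H
H 2 H H
H H H H
H H H H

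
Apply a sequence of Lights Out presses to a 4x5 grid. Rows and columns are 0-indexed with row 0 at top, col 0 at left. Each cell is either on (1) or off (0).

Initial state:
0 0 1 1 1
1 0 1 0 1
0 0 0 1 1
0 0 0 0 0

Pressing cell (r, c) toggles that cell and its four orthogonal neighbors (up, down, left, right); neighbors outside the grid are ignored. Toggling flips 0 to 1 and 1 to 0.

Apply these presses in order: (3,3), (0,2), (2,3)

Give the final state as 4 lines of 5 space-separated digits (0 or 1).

After press 1 at (3,3):
0 0 1 1 1
1 0 1 0 1
0 0 0 0 1
0 0 1 1 1

After press 2 at (0,2):
0 1 0 0 1
1 0 0 0 1
0 0 0 0 1
0 0 1 1 1

After press 3 at (2,3):
0 1 0 0 1
1 0 0 1 1
0 0 1 1 0
0 0 1 0 1

Answer: 0 1 0 0 1
1 0 0 1 1
0 0 1 1 0
0 0 1 0 1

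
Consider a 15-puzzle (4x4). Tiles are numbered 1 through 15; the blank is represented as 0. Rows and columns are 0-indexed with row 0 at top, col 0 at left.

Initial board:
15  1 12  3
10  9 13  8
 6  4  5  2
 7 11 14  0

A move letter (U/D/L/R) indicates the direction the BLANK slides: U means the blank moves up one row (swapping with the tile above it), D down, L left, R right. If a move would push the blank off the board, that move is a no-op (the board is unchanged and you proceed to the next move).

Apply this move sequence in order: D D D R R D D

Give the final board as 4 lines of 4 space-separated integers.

After move 1 (D):
15  1 12  3
10  9 13  8
 6  4  5  2
 7 11 14  0

After move 2 (D):
15  1 12  3
10  9 13  8
 6  4  5  2
 7 11 14  0

After move 3 (D):
15  1 12  3
10  9 13  8
 6  4  5  2
 7 11 14  0

After move 4 (R):
15  1 12  3
10  9 13  8
 6  4  5  2
 7 11 14  0

After move 5 (R):
15  1 12  3
10  9 13  8
 6  4  5  2
 7 11 14  0

After move 6 (D):
15  1 12  3
10  9 13  8
 6  4  5  2
 7 11 14  0

After move 7 (D):
15  1 12  3
10  9 13  8
 6  4  5  2
 7 11 14  0

Answer: 15  1 12  3
10  9 13  8
 6  4  5  2
 7 11 14  0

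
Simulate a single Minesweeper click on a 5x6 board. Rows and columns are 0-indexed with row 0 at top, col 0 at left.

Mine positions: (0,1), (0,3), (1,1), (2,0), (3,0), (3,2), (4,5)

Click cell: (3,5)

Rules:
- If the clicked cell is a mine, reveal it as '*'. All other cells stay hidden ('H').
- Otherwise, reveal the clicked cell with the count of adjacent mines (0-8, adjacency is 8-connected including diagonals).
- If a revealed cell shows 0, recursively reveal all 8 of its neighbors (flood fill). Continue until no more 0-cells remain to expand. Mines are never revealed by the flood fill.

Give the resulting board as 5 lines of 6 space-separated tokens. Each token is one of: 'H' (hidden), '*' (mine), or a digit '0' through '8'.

H H H H H H
H H H H H H
H H H H H H
H H H H H 1
H H H H H H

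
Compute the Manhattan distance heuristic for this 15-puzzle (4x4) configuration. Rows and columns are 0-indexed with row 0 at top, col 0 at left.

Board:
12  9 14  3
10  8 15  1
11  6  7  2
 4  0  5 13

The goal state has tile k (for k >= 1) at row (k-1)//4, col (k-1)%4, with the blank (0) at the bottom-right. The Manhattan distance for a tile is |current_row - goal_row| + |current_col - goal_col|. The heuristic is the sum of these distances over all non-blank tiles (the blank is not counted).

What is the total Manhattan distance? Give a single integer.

Tile 12: (0,0)->(2,3) = 5
Tile 9: (0,1)->(2,0) = 3
Tile 14: (0,2)->(3,1) = 4
Tile 3: (0,3)->(0,2) = 1
Tile 10: (1,0)->(2,1) = 2
Tile 8: (1,1)->(1,3) = 2
Tile 15: (1,2)->(3,2) = 2
Tile 1: (1,3)->(0,0) = 4
Tile 11: (2,0)->(2,2) = 2
Tile 6: (2,1)->(1,1) = 1
Tile 7: (2,2)->(1,2) = 1
Tile 2: (2,3)->(0,1) = 4
Tile 4: (3,0)->(0,3) = 6
Tile 5: (3,2)->(1,0) = 4
Tile 13: (3,3)->(3,0) = 3
Sum: 5 + 3 + 4 + 1 + 2 + 2 + 2 + 4 + 2 + 1 + 1 + 4 + 6 + 4 + 3 = 44

Answer: 44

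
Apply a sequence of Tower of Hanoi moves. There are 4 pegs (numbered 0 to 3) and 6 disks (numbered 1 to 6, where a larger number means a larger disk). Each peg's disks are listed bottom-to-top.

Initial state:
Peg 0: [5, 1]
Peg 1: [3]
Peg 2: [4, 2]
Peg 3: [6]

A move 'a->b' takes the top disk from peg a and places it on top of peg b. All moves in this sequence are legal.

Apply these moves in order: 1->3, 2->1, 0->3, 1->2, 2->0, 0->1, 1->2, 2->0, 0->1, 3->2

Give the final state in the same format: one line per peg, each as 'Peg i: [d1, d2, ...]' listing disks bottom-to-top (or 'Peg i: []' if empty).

After move 1 (1->3):
Peg 0: [5, 1]
Peg 1: []
Peg 2: [4, 2]
Peg 3: [6, 3]

After move 2 (2->1):
Peg 0: [5, 1]
Peg 1: [2]
Peg 2: [4]
Peg 3: [6, 3]

After move 3 (0->3):
Peg 0: [5]
Peg 1: [2]
Peg 2: [4]
Peg 3: [6, 3, 1]

After move 4 (1->2):
Peg 0: [5]
Peg 1: []
Peg 2: [4, 2]
Peg 3: [6, 3, 1]

After move 5 (2->0):
Peg 0: [5, 2]
Peg 1: []
Peg 2: [4]
Peg 3: [6, 3, 1]

After move 6 (0->1):
Peg 0: [5]
Peg 1: [2]
Peg 2: [4]
Peg 3: [6, 3, 1]

After move 7 (1->2):
Peg 0: [5]
Peg 1: []
Peg 2: [4, 2]
Peg 3: [6, 3, 1]

After move 8 (2->0):
Peg 0: [5, 2]
Peg 1: []
Peg 2: [4]
Peg 3: [6, 3, 1]

After move 9 (0->1):
Peg 0: [5]
Peg 1: [2]
Peg 2: [4]
Peg 3: [6, 3, 1]

After move 10 (3->2):
Peg 0: [5]
Peg 1: [2]
Peg 2: [4, 1]
Peg 3: [6, 3]

Answer: Peg 0: [5]
Peg 1: [2]
Peg 2: [4, 1]
Peg 3: [6, 3]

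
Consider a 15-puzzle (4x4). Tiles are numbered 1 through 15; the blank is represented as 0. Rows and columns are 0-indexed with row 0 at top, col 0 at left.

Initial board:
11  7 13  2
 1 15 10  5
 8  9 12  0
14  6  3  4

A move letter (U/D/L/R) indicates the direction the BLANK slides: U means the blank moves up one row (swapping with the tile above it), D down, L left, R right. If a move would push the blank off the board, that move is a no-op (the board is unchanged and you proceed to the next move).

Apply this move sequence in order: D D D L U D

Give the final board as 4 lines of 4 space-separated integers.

After move 1 (D):
11  7 13  2
 1 15 10  5
 8  9 12  4
14  6  3  0

After move 2 (D):
11  7 13  2
 1 15 10  5
 8  9 12  4
14  6  3  0

After move 3 (D):
11  7 13  2
 1 15 10  5
 8  9 12  4
14  6  3  0

After move 4 (L):
11  7 13  2
 1 15 10  5
 8  9 12  4
14  6  0  3

After move 5 (U):
11  7 13  2
 1 15 10  5
 8  9  0  4
14  6 12  3

After move 6 (D):
11  7 13  2
 1 15 10  5
 8  9 12  4
14  6  0  3

Answer: 11  7 13  2
 1 15 10  5
 8  9 12  4
14  6  0  3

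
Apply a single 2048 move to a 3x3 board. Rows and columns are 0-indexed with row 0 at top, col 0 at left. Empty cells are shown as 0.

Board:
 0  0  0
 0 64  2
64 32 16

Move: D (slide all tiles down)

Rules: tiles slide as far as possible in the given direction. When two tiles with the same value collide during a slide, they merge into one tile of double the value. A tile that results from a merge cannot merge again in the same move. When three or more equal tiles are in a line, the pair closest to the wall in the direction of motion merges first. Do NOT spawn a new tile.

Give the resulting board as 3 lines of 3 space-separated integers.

Slide down:
col 0: [0, 0, 64] -> [0, 0, 64]
col 1: [0, 64, 32] -> [0, 64, 32]
col 2: [0, 2, 16] -> [0, 2, 16]

Answer:  0  0  0
 0 64  2
64 32 16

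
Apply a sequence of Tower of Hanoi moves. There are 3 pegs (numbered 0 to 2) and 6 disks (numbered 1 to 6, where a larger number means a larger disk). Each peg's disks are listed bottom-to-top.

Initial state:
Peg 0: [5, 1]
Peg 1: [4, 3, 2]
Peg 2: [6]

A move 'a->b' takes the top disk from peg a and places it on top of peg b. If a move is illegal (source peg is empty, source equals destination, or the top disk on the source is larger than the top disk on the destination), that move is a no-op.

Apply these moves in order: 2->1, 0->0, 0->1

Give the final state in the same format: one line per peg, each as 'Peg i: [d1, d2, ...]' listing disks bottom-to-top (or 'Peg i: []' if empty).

After move 1 (2->1):
Peg 0: [5, 1]
Peg 1: [4, 3, 2]
Peg 2: [6]

After move 2 (0->0):
Peg 0: [5, 1]
Peg 1: [4, 3, 2]
Peg 2: [6]

After move 3 (0->1):
Peg 0: [5]
Peg 1: [4, 3, 2, 1]
Peg 2: [6]

Answer: Peg 0: [5]
Peg 1: [4, 3, 2, 1]
Peg 2: [6]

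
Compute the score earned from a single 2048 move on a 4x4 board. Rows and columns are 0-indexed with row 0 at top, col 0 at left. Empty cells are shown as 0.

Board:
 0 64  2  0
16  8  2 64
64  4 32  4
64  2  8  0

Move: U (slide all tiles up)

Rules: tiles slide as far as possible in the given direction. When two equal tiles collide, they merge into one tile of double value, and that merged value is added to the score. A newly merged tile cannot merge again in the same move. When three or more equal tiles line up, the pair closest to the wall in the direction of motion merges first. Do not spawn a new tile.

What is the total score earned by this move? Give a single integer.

Slide up:
col 0: [0, 16, 64, 64] -> [16, 128, 0, 0]  score +128 (running 128)
col 1: [64, 8, 4, 2] -> [64, 8, 4, 2]  score +0 (running 128)
col 2: [2, 2, 32, 8] -> [4, 32, 8, 0]  score +4 (running 132)
col 3: [0, 64, 4, 0] -> [64, 4, 0, 0]  score +0 (running 132)
Board after move:
 16  64   4  64
128   8  32   4
  0   4   8   0
  0   2   0   0

Answer: 132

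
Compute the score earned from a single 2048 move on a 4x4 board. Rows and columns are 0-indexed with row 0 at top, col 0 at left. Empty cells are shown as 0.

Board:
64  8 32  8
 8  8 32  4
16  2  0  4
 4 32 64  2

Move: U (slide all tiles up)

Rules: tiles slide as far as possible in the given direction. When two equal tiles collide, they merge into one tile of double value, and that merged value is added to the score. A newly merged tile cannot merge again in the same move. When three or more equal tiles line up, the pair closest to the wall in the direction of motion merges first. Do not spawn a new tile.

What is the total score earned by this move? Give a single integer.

Slide up:
col 0: [64, 8, 16, 4] -> [64, 8, 16, 4]  score +0 (running 0)
col 1: [8, 8, 2, 32] -> [16, 2, 32, 0]  score +16 (running 16)
col 2: [32, 32, 0, 64] -> [64, 64, 0, 0]  score +64 (running 80)
col 3: [8, 4, 4, 2] -> [8, 8, 2, 0]  score +8 (running 88)
Board after move:
64 16 64  8
 8  2 64  8
16 32  0  2
 4  0  0  0

Answer: 88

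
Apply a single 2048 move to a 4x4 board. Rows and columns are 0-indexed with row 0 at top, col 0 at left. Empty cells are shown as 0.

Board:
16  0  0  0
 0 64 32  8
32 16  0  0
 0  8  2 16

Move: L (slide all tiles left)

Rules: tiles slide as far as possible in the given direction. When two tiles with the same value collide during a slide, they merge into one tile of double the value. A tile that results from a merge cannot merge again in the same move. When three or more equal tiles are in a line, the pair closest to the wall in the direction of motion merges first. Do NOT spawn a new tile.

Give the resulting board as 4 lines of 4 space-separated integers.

Slide left:
row 0: [16, 0, 0, 0] -> [16, 0, 0, 0]
row 1: [0, 64, 32, 8] -> [64, 32, 8, 0]
row 2: [32, 16, 0, 0] -> [32, 16, 0, 0]
row 3: [0, 8, 2, 16] -> [8, 2, 16, 0]

Answer: 16  0  0  0
64 32  8  0
32 16  0  0
 8  2 16  0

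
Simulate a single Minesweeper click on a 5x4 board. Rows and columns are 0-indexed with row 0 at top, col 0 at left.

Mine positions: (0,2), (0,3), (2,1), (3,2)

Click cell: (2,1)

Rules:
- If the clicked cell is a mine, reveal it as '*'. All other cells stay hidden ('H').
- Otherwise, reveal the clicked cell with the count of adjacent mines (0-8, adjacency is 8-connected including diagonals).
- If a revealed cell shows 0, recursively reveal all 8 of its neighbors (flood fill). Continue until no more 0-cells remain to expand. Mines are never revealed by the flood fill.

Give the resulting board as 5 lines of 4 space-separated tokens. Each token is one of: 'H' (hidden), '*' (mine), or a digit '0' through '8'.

H H H H
H H H H
H * H H
H H H H
H H H H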